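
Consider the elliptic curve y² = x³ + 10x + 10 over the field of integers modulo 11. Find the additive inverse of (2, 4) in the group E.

-(2, 4) = (2, -4 mod 11) = (2, 7).

(2, 7)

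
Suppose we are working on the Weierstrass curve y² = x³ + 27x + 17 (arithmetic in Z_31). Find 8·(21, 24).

(21, 7)

Write Q = (21, 24).
Double-and-add on 8 = (1000)₂. Start with Q = (21, 24) for the leading 1-bit.
double: tangent at (21, 24): λ = (3·21² + 27)/(2·24) ≡ 17/17. 17⁻¹ ≡ 11 (mod 31) since 17·11 = 187 ≡ 1, so λ ≡ 17·11 ≡ 1.
  x = λ² - 21 - 21 = 1 - 42 ≡ 21; y = λ·(21 - 21) - 24 ≡ 7. → (21, 7)
double: tangent at (21, 7): λ = (3·21² + 27)/(2·7) ≡ 17/14. 14⁻¹ ≡ 20 (mod 31), so λ ≡ 17·20 ≡ 30.
  x = λ² - 21 - 21 = 900 - 42 ≡ 21; y = λ·(21 - 21) - 7 ≡ 24. → (21, 24)
double: tangent at (21, 24): λ = (3·21² + 27)/(2·24) ≡ 17/17. 17⁻¹ ≡ 11 (mod 31), so λ ≡ 17·11 ≡ 1.
  x = λ² - 21 - 21 = 1 - 42 ≡ 21; y = λ·(21 - 21) - 24 ≡ 7. → (21, 7)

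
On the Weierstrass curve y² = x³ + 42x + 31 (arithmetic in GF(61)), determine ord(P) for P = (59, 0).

2P: (59, 0) + (59, 0): same x and y₁ ≡ -y₂, so the sum is ∞.
2P = ∞, so the order is 2.

2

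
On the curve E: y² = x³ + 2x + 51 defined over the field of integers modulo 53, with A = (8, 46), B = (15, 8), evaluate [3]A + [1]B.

First 3A:
Repeated addition: build up to 3A.
2A: tangent at (8, 46): λ = (3·8² + 2)/(2·46) ≡ 35/39. 39⁻¹ ≡ 34 (mod 53), so λ ≡ 35·34 ≡ 24.
  x = λ² - 8 - 8 = 576 - 16 ≡ 30; y = λ·(8 - 30) - 46 ≡ 9. → (30, 9)
3A: (30, 9) + (8, 46). λ = (46 - 9)/(8 - 30) ≡ 37/31 mod 53. 31⁻¹ ≡ 12 (mod 53), so λ ≡ 20.
  x = λ² - 30 - 8 = 400 - 38 ≡ 44; y = λ·(30 - 44) - 9 ≡ 29. → (44, 29)
3A = (44, 29).
Finally 3A + B:
(44, 29) + (15, 8). λ = (8 - 29)/(15 - 44) ≡ 32/24 mod 53. 24⁻¹ ≡ 42 (mod 53) since 24·42 = 1008 ≡ 1, so λ ≡ 19.
  x = λ² - 44 - 15 = 361 - 59 ≡ 37; y = λ·(44 - 37) - 29 ≡ 51. → (37, 51)

(37, 51)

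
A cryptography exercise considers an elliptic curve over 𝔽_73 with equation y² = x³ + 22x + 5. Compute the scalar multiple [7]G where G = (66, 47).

(22, 48)

Repeated addition: build up to 7G.
2G: tangent at (66, 47): λ = (3·66² + 22)/(2·47) ≡ 23/21. 21⁻¹ ≡ 7 (mod 73), so λ ≡ 23·7 ≡ 15.
  x = λ² - 66 - 66 = 225 - 132 ≡ 20; y = λ·(66 - 20) - 47 ≡ 59. → (20, 59)
3G: (20, 59) + (66, 47). λ = (47 - 59)/(66 - 20) ≡ 61/46 mod 73. 46⁻¹ ≡ 27 (mod 73), so λ ≡ 41.
  x = λ² - 20 - 66 = 1681 - 86 ≡ 62; y = λ·(20 - 62) - 59 ≡ 44. → (62, 44)
4G: (62, 44) + (66, 47). λ = (47 - 44)/(66 - 62) ≡ 3/4 mod 73. 4⁻¹ ≡ 55 (mod 73) since 4·55 = 220 ≡ 1, so λ ≡ 19.
  x = λ² - 62 - 66 = 361 - 128 ≡ 14; y = λ·(62 - 14) - 44 ≡ 65. → (14, 65)
5G: (14, 65) + (66, 47). λ = (47 - 65)/(66 - 14) ≡ 55/52 mod 73. 52⁻¹ ≡ 66 (mod 73), so λ ≡ 53.
  x = λ² - 14 - 66 = 2809 - 80 ≡ 28; y = λ·(14 - 28) - 65 ≡ 69. → (28, 69)
6G: (28, 69) + (66, 47). λ = (47 - 69)/(66 - 28) ≡ 51/38 mod 73. 38⁻¹ ≡ 25 (mod 73), so λ ≡ 34.
  x = λ² - 28 - 66 = 1156 - 94 ≡ 40; y = λ·(28 - 40) - 69 ≡ 34. → (40, 34)
7G: (40, 34) + (66, 47). λ = (47 - 34)/(66 - 40) ≡ 13/26 mod 73. 26⁻¹ ≡ 59 (mod 73), so λ ≡ 37.
  x = λ² - 40 - 66 = 1369 - 106 ≡ 22; y = λ·(40 - 22) - 34 ≡ 48. → (22, 48)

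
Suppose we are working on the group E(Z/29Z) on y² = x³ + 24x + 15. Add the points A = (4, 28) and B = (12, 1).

(4, 28) + (12, 1). λ = (1 - 28)/(12 - 4) ≡ 2/8 mod 29. 8⁻¹ ≡ 11 (mod 29), so λ ≡ 22.
  x = λ² - 4 - 12 = 484 - 16 ≡ 4; y = λ·(4 - 4) - 28 ≡ 1. → (4, 1)

(4, 1)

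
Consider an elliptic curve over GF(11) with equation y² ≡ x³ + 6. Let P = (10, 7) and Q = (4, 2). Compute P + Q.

(9, 3)

(10, 7) + (4, 2). λ = (2 - 7)/(4 - 10) ≡ 6/5 mod 11. 5⁻¹ ≡ 9 (mod 11), so λ ≡ 10.
  x = λ² - 10 - 4 = 100 - 14 ≡ 9; y = λ·(10 - 9) - 7 ≡ 3. → (9, 3)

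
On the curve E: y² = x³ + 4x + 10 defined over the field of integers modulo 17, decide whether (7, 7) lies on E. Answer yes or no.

no

y² = 7² ≡ 15; x³ + 4x + 10 = 381 ≡ 7 (mod 17). 15 ≠ 7.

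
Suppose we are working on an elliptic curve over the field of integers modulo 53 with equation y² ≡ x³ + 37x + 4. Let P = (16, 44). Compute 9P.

(10, 46)

Double-and-add on 9 = (1001)₂. Start with P = (16, 44) for the leading 1-bit.
double: tangent at (16, 44): λ = (3·16² + 37)/(2·44) ≡ 10/35. 35⁻¹ ≡ 50 (mod 53), so λ ≡ 10·50 ≡ 23.
  x = λ² - 16 - 16 = 529 - 32 ≡ 20; y = λ·(16 - 20) - 44 ≡ 23. → (20, 23)
double: tangent at (20, 23): λ = (3·20² + 37)/(2·23) ≡ 18/46. 46⁻¹ ≡ 15 (mod 53), so λ ≡ 18·15 ≡ 5.
  x = λ² - 20 - 20 = 25 - 40 ≡ 38; y = λ·(20 - 38) - 23 ≡ 46. → (38, 46)
double: tangent at (38, 46): λ = (3·38² + 37)/(2·46) ≡ 23/39. 39⁻¹ ≡ 34 (mod 53) since 39·34 = 1326 ≡ 1, so λ ≡ 23·34 ≡ 40.
  x = λ² - 38 - 38 = 1600 - 76 ≡ 40; y = λ·(38 - 40) - 46 ≡ 33. → (40, 33)
add P: (40, 33) + (16, 44). λ = (44 - 33)/(16 - 40) ≡ 11/29 mod 53. 29⁻¹ ≡ 11 (mod 53), so λ ≡ 15.
  x = λ² - 40 - 16 = 225 - 56 ≡ 10; y = λ·(40 - 10) - 33 ≡ 46. → (10, 46)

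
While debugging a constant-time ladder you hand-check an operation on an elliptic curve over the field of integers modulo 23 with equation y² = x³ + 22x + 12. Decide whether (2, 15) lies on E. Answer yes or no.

yes

y² = 15² ≡ 18; x³ + 22x + 12 = 64 ≡ 18 (mod 23). 18 = 18.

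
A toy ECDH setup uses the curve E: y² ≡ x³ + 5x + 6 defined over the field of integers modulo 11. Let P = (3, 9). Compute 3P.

Repeated addition: build up to 3P.
2P: tangent at (3, 9): λ = (3·3² + 5)/(2·9) ≡ 10/7. 7⁻¹ ≡ 8 (mod 11) since 7·8 = 56 ≡ 1, so λ ≡ 10·8 ≡ 3.
  x = λ² - 3 - 3 = 9 - 6 ≡ 3; y = λ·(3 - 3) - 9 ≡ 2. → (3, 2)
3P: (3, 2) + (3, 9): same x and y₁ ≡ -y₂, so the sum is ∞.

O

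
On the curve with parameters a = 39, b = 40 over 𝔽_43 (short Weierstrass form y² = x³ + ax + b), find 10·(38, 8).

Write G = (38, 8).
Double-and-add on 10 = (1010)₂. Start with G = (38, 8) for the leading 1-bit.
double: tangent at (38, 8): λ = (3·38² + 39)/(2·8) ≡ 28/16. 16⁻¹ ≡ 35 (mod 43), so λ ≡ 28·35 ≡ 34.
  x = λ² - 38 - 38 = 1156 - 76 ≡ 5; y = λ·(38 - 5) - 8 ≡ 39. → (5, 39)
double: tangent at (5, 39): λ = (3·5² + 39)/(2·39) ≡ 28/35. 35⁻¹ ≡ 16 (mod 43), so λ ≡ 28·16 ≡ 18.
  x = λ² - 5 - 5 = 324 - 10 ≡ 13; y = λ·(5 - 13) - 39 ≡ 32. → (13, 32)
add G: (13, 32) + (38, 8). λ = (8 - 32)/(38 - 13) ≡ 19/25 mod 43. 25⁻¹ ≡ 31 (mod 43), so λ ≡ 30.
  x = λ² - 13 - 38 = 900 - 51 ≡ 32; y = λ·(13 - 32) - 32 ≡ 0. → (32, 0)
double: (32, 0) + (32, 0): same x and y₁ ≡ -y₂, so the sum is O.

O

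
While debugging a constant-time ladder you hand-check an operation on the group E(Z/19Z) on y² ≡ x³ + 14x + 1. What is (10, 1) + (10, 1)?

tangent at (10, 1): λ = (3·10² + 14)/(2·1) ≡ 10/2. 2⁻¹ ≡ 10 (mod 19), so λ ≡ 10·10 ≡ 5.
  x = λ² - 10 - 10 = 25 - 20 ≡ 5; y = λ·(10 - 5) - 1 ≡ 5. → (5, 5)

(5, 5)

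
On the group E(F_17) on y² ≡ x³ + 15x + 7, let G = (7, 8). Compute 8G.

Double-and-add on 8 = (1000)₂. Start with G = (7, 8) for the leading 1-bit.
double: tangent at (7, 8): λ = (3·7² + 15)/(2·8) ≡ 9/16. 16⁻¹ ≡ 16 (mod 17), so λ ≡ 9·16 ≡ 8.
  x = λ² - 7 - 7 = 64 - 14 ≡ 16; y = λ·(7 - 16) - 8 ≡ 5. → (16, 5)
double: tangent at (16, 5): λ = (3·16² + 15)/(2·5) ≡ 1/10. 10⁻¹ ≡ 12 (mod 17), so λ ≡ 1·12 ≡ 12.
  x = λ² - 16 - 16 = 144 - 32 ≡ 10; y = λ·(16 - 10) - 5 ≡ 16. → (10, 16)
double: tangent at (10, 16): λ = (3·10² + 15)/(2·16) ≡ 9/15. 15⁻¹ ≡ 8 (mod 17) since 15·8 = 120 ≡ 1, so λ ≡ 9·8 ≡ 4.
  x = λ² - 10 - 10 = 16 - 20 ≡ 13; y = λ·(10 - 13) - 16 ≡ 6. → (13, 6)

(13, 6)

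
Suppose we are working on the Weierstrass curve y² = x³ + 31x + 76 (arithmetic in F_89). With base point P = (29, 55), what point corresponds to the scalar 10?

(25, 79)

Double-and-add on 10 = (1010)₂. Start with P = (29, 55) for the leading 1-bit.
double: tangent at (29, 55): λ = (3·29² + 31)/(2·55) ≡ 62/21. 21⁻¹ ≡ 17 (mod 89), so λ ≡ 62·17 ≡ 75.
  x = λ² - 29 - 29 = 5625 - 58 ≡ 49; y = λ·(29 - 49) - 55 ≡ 47. → (49, 47)
double: tangent at (49, 47): λ = (3·49² + 31)/(2·47) ≡ 25/5. 5⁻¹ ≡ 18 (mod 89), so λ ≡ 25·18 ≡ 5.
  x = λ² - 49 - 49 = 25 - 98 ≡ 16; y = λ·(49 - 16) - 47 ≡ 29. → (16, 29)
add P: (16, 29) + (29, 55). λ = (55 - 29)/(29 - 16) ≡ 26/13 mod 89. 13⁻¹ ≡ 48 (mod 89) since 13·48 = 624 ≡ 1, so λ ≡ 2.
  x = λ² - 16 - 29 = 4 - 45 ≡ 48; y = λ·(16 - 48) - 29 ≡ 85. → (48, 85)
double: tangent at (48, 85): λ = (3·48² + 31)/(2·85) ≡ 1/81. 81⁻¹ ≡ 11 (mod 89) since 81·11 = 891 ≡ 1, so λ ≡ 1·11 ≡ 11.
  x = λ² - 48 - 48 = 121 - 96 ≡ 25; y = λ·(48 - 25) - 85 ≡ 79. → (25, 79)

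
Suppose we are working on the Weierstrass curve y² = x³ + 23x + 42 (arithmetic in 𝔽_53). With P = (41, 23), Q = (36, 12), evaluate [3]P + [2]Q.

First 3P:
Repeated addition: build up to 3P.
2P: tangent at (41, 23): λ = (3·41² + 23)/(2·23) ≡ 31/46. 46⁻¹ ≡ 15 (mod 53), so λ ≡ 31·15 ≡ 41.
  x = λ² - 41 - 41 = 1681 - 82 ≡ 9; y = λ·(41 - 9) - 23 ≡ 17. → (9, 17)
3P: (9, 17) + (41, 23). λ = (23 - 17)/(41 - 9) ≡ 6/32 mod 53. 32⁻¹ ≡ 5 (mod 53), so λ ≡ 30.
  x = λ² - 9 - 41 = 900 - 50 ≡ 2; y = λ·(9 - 2) - 17 ≡ 34. → (2, 34)
3P = (2, 34).
Next 2Q:
Repeated addition: build up to 2Q.
2Q: tangent at (36, 12): λ = (3·36² + 23)/(2·12) ≡ 42/24. 24⁻¹ ≡ 42 (mod 53) since 24·42 = 1008 ≡ 1, so λ ≡ 42·42 ≡ 15.
  x = λ² - 36 - 36 = 225 - 72 ≡ 47; y = λ·(36 - 47) - 12 ≡ 35. → (47, 35)
2Q = (47, 35).
Finally 3P + 2Q:
(2, 34) + (47, 35). λ = (35 - 34)/(47 - 2) ≡ 1/45 mod 53. 45⁻¹ ≡ 33 (mod 53), so λ ≡ 33.
  x = λ² - 2 - 47 = 1089 - 49 ≡ 33; y = λ·(2 - 33) - 34 ≡ 3. → (33, 3)

(33, 3)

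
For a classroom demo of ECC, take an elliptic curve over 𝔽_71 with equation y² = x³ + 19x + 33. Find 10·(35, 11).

(21, 45)

Write G = (35, 11).
Double-and-add on 10 = (1010)₂. Start with G = (35, 11) for the leading 1-bit.
double: tangent at (35, 11): λ = (3·35² + 19)/(2·11) ≡ 2/22. 22⁻¹ ≡ 42 (mod 71), so λ ≡ 2·42 ≡ 13.
  x = λ² - 35 - 35 = 169 - 70 ≡ 28; y = λ·(35 - 28) - 11 ≡ 9. → (28, 9)
double: tangent at (28, 9): λ = (3·28² + 19)/(2·9) ≡ 28/18. 18⁻¹ ≡ 4 (mod 71), so λ ≡ 28·4 ≡ 41.
  x = λ² - 28 - 28 = 1681 - 56 ≡ 63; y = λ·(28 - 63) - 9 ≡ 47. → (63, 47)
add G: (63, 47) + (35, 11). λ = (11 - 47)/(35 - 63) ≡ 35/43 mod 71. 43⁻¹ ≡ 38 (mod 71), so λ ≡ 52.
  x = λ² - 63 - 35 = 2704 - 98 ≡ 50; y = λ·(63 - 50) - 47 ≡ 61. → (50, 61)
double: tangent at (50, 61): λ = (3·50² + 19)/(2·61) ≡ 64/51. 51⁻¹ ≡ 39 (mod 71), so λ ≡ 64·39 ≡ 11.
  x = λ² - 50 - 50 = 121 - 100 ≡ 21; y = λ·(50 - 21) - 61 ≡ 45. → (21, 45)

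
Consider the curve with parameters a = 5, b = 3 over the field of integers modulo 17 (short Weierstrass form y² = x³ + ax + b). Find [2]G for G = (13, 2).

tangent at (13, 2): λ = (3·13² + 5)/(2·2) ≡ 2/4. 4⁻¹ ≡ 13 (mod 17), so λ ≡ 2·13 ≡ 9.
  x = λ² - 13 - 13 = 81 - 26 ≡ 4; y = λ·(13 - 4) - 2 ≡ 11. → (4, 11)

(4, 11)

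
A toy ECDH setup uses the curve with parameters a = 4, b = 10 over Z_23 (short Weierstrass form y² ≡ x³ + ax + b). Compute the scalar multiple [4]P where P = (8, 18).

Repeated addition: build up to 4P.
2P: tangent at (8, 18): λ = (3·8² + 4)/(2·18) ≡ 12/13. 13⁻¹ ≡ 16 (mod 23) since 13·16 = 208 ≡ 1, so λ ≡ 12·16 ≡ 8.
  x = λ² - 8 - 8 = 64 - 16 ≡ 2; y = λ·(8 - 2) - 18 ≡ 7. → (2, 7)
3P: (2, 7) + (8, 18). λ = (18 - 7)/(8 - 2) ≡ 11/6 mod 23. 6⁻¹ ≡ 4 (mod 23), so λ ≡ 21.
  x = λ² - 2 - 8 = 441 - 10 ≡ 17; y = λ·(2 - 17) - 7 ≡ 0. → (17, 0)
4P: (17, 0) + (8, 18). λ = (18 - 0)/(8 - 17) ≡ 18/14 mod 23. 14⁻¹ ≡ 5 (mod 23) since 14·5 = 70 ≡ 1, so λ ≡ 21.
  x = λ² - 17 - 8 = 441 - 25 ≡ 2; y = λ·(17 - 2) - 0 ≡ 16. → (2, 16)

(2, 16)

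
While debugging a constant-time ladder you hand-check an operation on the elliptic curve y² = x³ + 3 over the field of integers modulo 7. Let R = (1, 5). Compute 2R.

(6, 4)

tangent at (1, 5): λ = (3·1² + 0)/(2·5) ≡ 3/3. 3⁻¹ ≡ 5 (mod 7), so λ ≡ 3·5 ≡ 1.
  x = λ² - 1 - 1 = 1 - 2 ≡ 6; y = λ·(1 - 6) - 5 ≡ 4. → (6, 4)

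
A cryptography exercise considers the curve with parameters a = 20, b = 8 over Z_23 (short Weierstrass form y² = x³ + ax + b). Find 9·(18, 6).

(20, 6)

Write Q = (18, 6).
Repeated addition: build up to 9Q.
2Q: tangent at (18, 6): λ = (3·18² + 20)/(2·6) ≡ 3/12. 12⁻¹ ≡ 2 (mod 23), so λ ≡ 3·2 ≡ 6.
  x = λ² - 18 - 18 = 36 - 36 ≡ 0; y = λ·(18 - 0) - 6 ≡ 10. → (0, 10)
3Q: (0, 10) + (18, 6). λ = (6 - 10)/(18 - 0) ≡ 19/18 mod 23. 18⁻¹ ≡ 9 (mod 23), so λ ≡ 10.
  x = λ² - 0 - 18 = 100 - 18 ≡ 13; y = λ·(0 - 13) - 10 ≡ 21. → (13, 21)
4Q: (13, 21) + (18, 6). λ = (6 - 21)/(18 - 13) ≡ 8/5 mod 23. 5⁻¹ ≡ 14 (mod 23), so λ ≡ 20.
  x = λ² - 13 - 18 = 400 - 31 ≡ 1; y = λ·(13 - 1) - 21 ≡ 12. → (1, 12)
5Q: (1, 12) + (18, 6). λ = (6 - 12)/(18 - 1) ≡ 17/17 mod 23. 17⁻¹ ≡ 19 (mod 23) since 17·19 = 323 ≡ 1, so λ ≡ 1.
  x = λ² - 1 - 18 = 1 - 19 ≡ 5; y = λ·(1 - 5) - 12 ≡ 7. → (5, 7)
6Q: (5, 7) + (18, 6). λ = (6 - 7)/(18 - 5) ≡ 22/13 mod 23. 13⁻¹ ≡ 16 (mod 23), so λ ≡ 7.
  x = λ² - 5 - 18 = 49 - 23 ≡ 3; y = λ·(5 - 3) - 7 ≡ 7. → (3, 7)
7Q: (3, 7) + (18, 6). λ = (6 - 7)/(18 - 3) ≡ 22/15 mod 23. 15⁻¹ ≡ 20 (mod 23) since 15·20 = 300 ≡ 1, so λ ≡ 3.
  x = λ² - 3 - 18 = 9 - 21 ≡ 11; y = λ·(3 - 11) - 7 ≡ 15. → (11, 15)
8Q: (11, 15) + (18, 6). λ = (6 - 15)/(18 - 11) ≡ 14/7 mod 23. 7⁻¹ ≡ 10 (mod 23) since 7·10 = 70 ≡ 1, so λ ≡ 2.
  x = λ² - 11 - 18 = 4 - 29 ≡ 21; y = λ·(11 - 21) - 15 ≡ 11. → (21, 11)
9Q: (21, 11) + (18, 6). λ = (6 - 11)/(18 - 21) ≡ 18/20 mod 23. 20⁻¹ ≡ 15 (mod 23), so λ ≡ 17.
  x = λ² - 21 - 18 = 289 - 39 ≡ 20; y = λ·(21 - 20) - 11 ≡ 6. → (20, 6)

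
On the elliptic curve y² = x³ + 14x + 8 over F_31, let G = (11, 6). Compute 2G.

tangent at (11, 6): λ = (3·11² + 14)/(2·6) ≡ 5/12. 12⁻¹ ≡ 13 (mod 31) since 12·13 = 156 ≡ 1, so λ ≡ 5·13 ≡ 3.
  x = λ² - 11 - 11 = 9 - 22 ≡ 18; y = λ·(11 - 18) - 6 ≡ 4. → (18, 4)

(18, 4)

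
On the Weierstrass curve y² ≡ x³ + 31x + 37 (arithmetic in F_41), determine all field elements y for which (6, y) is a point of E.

x³ + 31x + 37 = 439 ≡ 29 (mod 41).
29 is a non-residue mod 41; no y exists.

none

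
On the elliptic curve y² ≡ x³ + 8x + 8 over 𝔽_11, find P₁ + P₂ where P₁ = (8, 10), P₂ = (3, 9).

(4, 4)

(8, 10) + (3, 9). λ = (9 - 10)/(3 - 8) ≡ 10/6 mod 11. 6⁻¹ ≡ 2 (mod 11) since 6·2 = 12 ≡ 1, so λ ≡ 9.
  x = λ² - 8 - 3 = 81 - 11 ≡ 4; y = λ·(8 - 4) - 10 ≡ 4. → (4, 4)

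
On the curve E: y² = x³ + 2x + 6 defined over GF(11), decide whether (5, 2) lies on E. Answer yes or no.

no

y² = 2² ≡ 4; x³ + 2x + 6 = 141 ≡ 9 (mod 11). 4 ≠ 9.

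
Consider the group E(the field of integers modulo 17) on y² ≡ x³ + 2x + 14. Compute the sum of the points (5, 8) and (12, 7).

(5, 8) + (12, 7). λ = (7 - 8)/(12 - 5) ≡ 16/7 mod 17. 7⁻¹ ≡ 5 (mod 17), so λ ≡ 12.
  x = λ² - 5 - 12 = 144 - 17 ≡ 8; y = λ·(5 - 8) - 8 ≡ 7. → (8, 7)

(8, 7)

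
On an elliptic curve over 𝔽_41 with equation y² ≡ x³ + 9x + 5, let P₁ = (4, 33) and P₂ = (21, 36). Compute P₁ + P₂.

(0, 28)

(4, 33) + (21, 36). λ = (36 - 33)/(21 - 4) ≡ 3/17 mod 41. 17⁻¹ ≡ 29 (mod 41), so λ ≡ 5.
  x = λ² - 4 - 21 = 25 - 25 ≡ 0; y = λ·(4 - 0) - 33 ≡ 28. → (0, 28)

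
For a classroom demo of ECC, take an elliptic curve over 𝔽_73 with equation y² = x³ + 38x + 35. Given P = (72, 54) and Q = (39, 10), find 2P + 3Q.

First 2P:
Repeated addition: build up to 2P.
2P: tangent at (72, 54): λ = (3·72² + 38)/(2·54) ≡ 41/35. 35⁻¹ ≡ 48 (mod 73), so λ ≡ 41·48 ≡ 70.
  x = λ² - 72 - 72 = 4900 - 144 ≡ 11; y = λ·(72 - 11) - 54 ≡ 55. → (11, 55)
2P = (11, 55).
Next 3Q:
Repeated addition: build up to 3Q.
2Q: tangent at (39, 10): λ = (3·39² + 38)/(2·10) ≡ 2/20. 20⁻¹ ≡ 11 (mod 73) since 20·11 = 220 ≡ 1, so λ ≡ 2·11 ≡ 22.
  x = λ² - 39 - 39 = 484 - 78 ≡ 41; y = λ·(39 - 41) - 10 ≡ 19. → (41, 19)
3Q: (41, 19) + (39, 10). λ = (10 - 19)/(39 - 41) ≡ 64/71 mod 73. 71⁻¹ ≡ 36 (mod 73) since 71·36 = 2556 ≡ 1, so λ ≡ 41.
  x = λ² - 41 - 39 = 1681 - 80 ≡ 68; y = λ·(41 - 68) - 19 ≡ 42. → (68, 42)
3Q = (68, 42).
Finally 2P + 3Q:
(11, 55) + (68, 42). λ = (42 - 55)/(68 - 11) ≡ 60/57 mod 73. 57⁻¹ ≡ 41 (mod 73), so λ ≡ 51.
  x = λ² - 11 - 68 = 2601 - 79 ≡ 40; y = λ·(11 - 40) - 55 ≡ 72. → (40, 72)

(40, 72)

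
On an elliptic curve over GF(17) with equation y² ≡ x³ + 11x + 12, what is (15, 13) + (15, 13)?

tangent at (15, 13): λ = (3·15² + 11)/(2·13) ≡ 6/9. 9⁻¹ ≡ 2 (mod 17), so λ ≡ 6·2 ≡ 12.
  x = λ² - 15 - 15 = 144 - 30 ≡ 12; y = λ·(15 - 12) - 13 ≡ 6. → (12, 6)

(12, 6)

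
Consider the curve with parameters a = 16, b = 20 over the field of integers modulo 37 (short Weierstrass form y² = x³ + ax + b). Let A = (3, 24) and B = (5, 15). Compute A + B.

(3, 13)

(3, 24) + (5, 15). λ = (15 - 24)/(5 - 3) ≡ 28/2 mod 37. 2⁻¹ ≡ 19 (mod 37), so λ ≡ 14.
  x = λ² - 3 - 5 = 196 - 8 ≡ 3; y = λ·(3 - 3) - 24 ≡ 13. → (3, 13)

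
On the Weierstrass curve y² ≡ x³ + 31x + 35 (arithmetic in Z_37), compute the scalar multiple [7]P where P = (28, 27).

Repeated addition: build up to 7P.
2P: tangent at (28, 27): λ = (3·28² + 31)/(2·27) ≡ 15/17. 17⁻¹ ≡ 24 (mod 37), so λ ≡ 15·24 ≡ 27.
  x = λ² - 28 - 28 = 729 - 56 ≡ 7; y = λ·(28 - 7) - 27 ≡ 22. → (7, 22)
3P: (7, 22) + (28, 27). λ = (27 - 22)/(28 - 7) ≡ 5/21 mod 37. 21⁻¹ ≡ 30 (mod 37) since 21·30 = 630 ≡ 1, so λ ≡ 2.
  x = λ² - 7 - 28 = 4 - 35 ≡ 6; y = λ·(7 - 6) - 22 ≡ 17. → (6, 17)
4P: (6, 17) + (28, 27). λ = (27 - 17)/(28 - 6) ≡ 10/22 mod 37. 22⁻¹ ≡ 32 (mod 37) since 22·32 = 704 ≡ 1, so λ ≡ 24.
  x = λ² - 6 - 28 = 576 - 34 ≡ 24; y = λ·(6 - 24) - 17 ≡ 32. → (24, 32)
5P: (24, 32) + (28, 27). λ = (27 - 32)/(28 - 24) ≡ 32/4 mod 37. 4⁻¹ ≡ 28 (mod 37), so λ ≡ 8.
  x = λ² - 24 - 28 = 64 - 52 ≡ 12; y = λ·(24 - 12) - 32 ≡ 27. → (12, 27)
6P: (12, 27) + (28, 27). λ = (27 - 27)/(28 - 12) ≡ 0/16 mod 37. 16⁻¹ ≡ 7 (mod 37), so λ ≡ 0.
  x = λ² - 12 - 28 = 0 - 40 ≡ 34; y = λ·(12 - 34) - 27 ≡ 10. → (34, 10)
7P: (34, 10) + (28, 27). λ = (27 - 10)/(28 - 34) ≡ 17/31 mod 37. 31⁻¹ ≡ 6 (mod 37), so λ ≡ 28.
  x = λ² - 34 - 28 = 784 - 62 ≡ 19; y = λ·(34 - 19) - 10 ≡ 3. → (19, 3)

(19, 3)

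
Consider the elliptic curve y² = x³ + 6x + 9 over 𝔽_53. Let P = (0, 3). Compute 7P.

(3, 52)

Repeated addition: build up to 7P.
2P: tangent at (0, 3): λ = (3·0² + 6)/(2·3) ≡ 6/6. 6⁻¹ ≡ 9 (mod 53), so λ ≡ 6·9 ≡ 1.
  x = λ² - 0 - 0 = 1 - 0 ≡ 1; y = λ·(0 - 1) - 3 ≡ 49. → (1, 49)
3P: (1, 49) + (0, 3). λ = (3 - 49)/(0 - 1) ≡ 7/52 mod 53. 52⁻¹ ≡ 52 (mod 53), so λ ≡ 46.
  x = λ² - 1 - 0 = 2116 - 1 ≡ 48; y = λ·(1 - 48) - 49 ≡ 15. → (48, 15)
4P: (48, 15) + (0, 3). λ = (3 - 15)/(0 - 48) ≡ 41/5 mod 53. 5⁻¹ ≡ 32 (mod 53), so λ ≡ 40.
  x = λ² - 48 - 0 = 1600 - 48 ≡ 15; y = λ·(48 - 15) - 15 ≡ 33. → (15, 33)
5P: (15, 33) + (0, 3). λ = (3 - 33)/(0 - 15) ≡ 23/38 mod 53. 38⁻¹ ≡ 7 (mod 53) since 38·7 = 266 ≡ 1, so λ ≡ 2.
  x = λ² - 15 - 0 = 4 - 15 ≡ 42; y = λ·(15 - 42) - 33 ≡ 19. → (42, 19)
6P: (42, 19) + (0, 3). λ = (3 - 19)/(0 - 42) ≡ 37/11 mod 53. 11⁻¹ ≡ 29 (mod 53), so λ ≡ 13.
  x = λ² - 42 - 0 = 169 - 42 ≡ 21; y = λ·(42 - 21) - 19 ≡ 42. → (21, 42)
7P: (21, 42) + (0, 3). λ = (3 - 42)/(0 - 21) ≡ 14/32 mod 53. 32⁻¹ ≡ 5 (mod 53), so λ ≡ 17.
  x = λ² - 21 - 0 = 289 - 21 ≡ 3; y = λ·(21 - 3) - 42 ≡ 52. → (3, 52)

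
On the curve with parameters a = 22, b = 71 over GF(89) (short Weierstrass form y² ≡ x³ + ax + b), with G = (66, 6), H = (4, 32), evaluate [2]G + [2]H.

(18, 43)

First 2G:
Repeated addition: build up to 2G.
2G: tangent at (66, 6): λ = (3·66² + 22)/(2·6) ≡ 7/12. 12⁻¹ ≡ 52 (mod 89) since 12·52 = 624 ≡ 1, so λ ≡ 7·52 ≡ 8.
  x = λ² - 66 - 66 = 64 - 132 ≡ 21; y = λ·(66 - 21) - 6 ≡ 87. → (21, 87)
2G = (21, 87).
Next 2H:
Repeated addition: build up to 2H.
2H: tangent at (4, 32): λ = (3·4² + 22)/(2·32) ≡ 70/64. 64⁻¹ ≡ 32 (mod 89), so λ ≡ 70·32 ≡ 15.
  x = λ² - 4 - 4 = 225 - 8 ≡ 39; y = λ·(4 - 39) - 32 ≡ 66. → (39, 66)
2H = (39, 66).
Finally 2G + 2H:
(21, 87) + (39, 66). λ = (66 - 87)/(39 - 21) ≡ 68/18 mod 89. 18⁻¹ ≡ 5 (mod 89), so λ ≡ 73.
  x = λ² - 21 - 39 = 5329 - 60 ≡ 18; y = λ·(21 - 18) - 87 ≡ 43. → (18, 43)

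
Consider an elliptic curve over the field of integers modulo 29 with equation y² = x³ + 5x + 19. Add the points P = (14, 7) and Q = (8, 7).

(14, 7) + (8, 7). λ = (7 - 7)/(8 - 14) ≡ 0/23 mod 29. 23⁻¹ ≡ 24 (mod 29) since 23·24 = 552 ≡ 1, so λ ≡ 0.
  x = λ² - 14 - 8 = 0 - 22 ≡ 7; y = λ·(14 - 7) - 7 ≡ 22. → (7, 22)

(7, 22)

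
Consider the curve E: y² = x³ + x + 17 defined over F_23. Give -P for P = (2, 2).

-(2, 2) = (2, -2 mod 23) = (2, 21).

(2, 21)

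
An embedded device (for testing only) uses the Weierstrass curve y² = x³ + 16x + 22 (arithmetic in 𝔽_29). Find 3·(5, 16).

(4, 11)

Write G = (5, 16).
Repeated addition: build up to 3G.
2G: tangent at (5, 16): λ = (3·5² + 16)/(2·16) ≡ 4/3. 3⁻¹ ≡ 10 (mod 29), so λ ≡ 4·10 ≡ 11.
  x = λ² - 5 - 5 = 121 - 10 ≡ 24; y = λ·(5 - 24) - 16 ≡ 7. → (24, 7)
3G: (24, 7) + (5, 16). λ = (16 - 7)/(5 - 24) ≡ 9/10 mod 29. 10⁻¹ ≡ 3 (mod 29) since 10·3 = 30 ≡ 1, so λ ≡ 27.
  x = λ² - 24 - 5 = 729 - 29 ≡ 4; y = λ·(24 - 4) - 7 ≡ 11. → (4, 11)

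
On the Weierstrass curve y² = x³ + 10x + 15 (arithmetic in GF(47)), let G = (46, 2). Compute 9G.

Double-and-add on 9 = (1001)₂. Start with G = (46, 2) for the leading 1-bit.
double: tangent at (46, 2): λ = (3·46² + 10)/(2·2) ≡ 13/4. 4⁻¹ ≡ 12 (mod 47), so λ ≡ 13·12 ≡ 15.
  x = λ² - 46 - 46 = 225 - 92 ≡ 39; y = λ·(46 - 39) - 2 ≡ 9. → (39, 9)
double: tangent at (39, 9): λ = (3·39² + 10)/(2·9) ≡ 14/18. 18⁻¹ ≡ 34 (mod 47), so λ ≡ 14·34 ≡ 6.
  x = λ² - 39 - 39 = 36 - 78 ≡ 5; y = λ·(39 - 5) - 9 ≡ 7. → (5, 7)
double: tangent at (5, 7): λ = (3·5² + 10)/(2·7) ≡ 38/14. 14⁻¹ ≡ 37 (mod 47), so λ ≡ 38·37 ≡ 43.
  x = λ² - 5 - 5 = 1849 - 10 ≡ 6; y = λ·(5 - 6) - 7 ≡ 44. → (6, 44)
add G: (6, 44) + (46, 2). λ = (2 - 44)/(46 - 6) ≡ 5/40 mod 47. 40⁻¹ ≡ 20 (mod 47), so λ ≡ 6.
  x = λ² - 6 - 46 = 36 - 52 ≡ 31; y = λ·(6 - 31) - 44 ≡ 41. → (31, 41)

(31, 41)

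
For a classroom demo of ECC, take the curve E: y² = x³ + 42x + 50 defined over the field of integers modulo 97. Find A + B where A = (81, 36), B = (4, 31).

(81, 36) + (4, 31). λ = (31 - 36)/(4 - 81) ≡ 92/20 mod 97. 20⁻¹ ≡ 34 (mod 97), so λ ≡ 24.
  x = λ² - 81 - 4 = 576 - 85 ≡ 6; y = λ·(81 - 6) - 36 ≡ 18. → (6, 18)

(6, 18)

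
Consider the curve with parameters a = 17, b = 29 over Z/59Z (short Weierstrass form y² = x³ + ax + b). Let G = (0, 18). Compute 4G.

(9, 47)

Double-and-add on 4 = (100)₂. Start with G = (0, 18) for the leading 1-bit.
double: tangent at (0, 18): λ = (3·0² + 17)/(2·18) ≡ 17/36. 36⁻¹ ≡ 41 (mod 59), so λ ≡ 17·41 ≡ 48.
  x = λ² - 0 - 0 = 2304 - 0 ≡ 3; y = λ·(0 - 3) - 18 ≡ 15. → (3, 15)
double: tangent at (3, 15): λ = (3·3² + 17)/(2·15) ≡ 44/30. 30⁻¹ ≡ 2 (mod 59) since 30·2 = 60 ≡ 1, so λ ≡ 44·2 ≡ 29.
  x = λ² - 3 - 3 = 841 - 6 ≡ 9; y = λ·(3 - 9) - 15 ≡ 47. → (9, 47)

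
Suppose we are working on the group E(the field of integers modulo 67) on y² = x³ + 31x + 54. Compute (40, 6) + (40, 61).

O

The two points share x = 40 and their y-coordinates satisfy 6 + 61 ≡ 0 (mod 67), so they are inverses. Their sum is O.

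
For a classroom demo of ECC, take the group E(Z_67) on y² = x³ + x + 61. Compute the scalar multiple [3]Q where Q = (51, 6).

Repeated addition: build up to 3Q.
2Q: tangent at (51, 6): λ = (3·51² + 1)/(2·6) ≡ 32/12. 12⁻¹ ≡ 28 (mod 67), so λ ≡ 32·28 ≡ 25.
  x = λ² - 51 - 51 = 625 - 102 ≡ 54; y = λ·(51 - 54) - 6 ≡ 53. → (54, 53)
3Q: (54, 53) + (51, 6). λ = (6 - 53)/(51 - 54) ≡ 20/64 mod 67. 64⁻¹ ≡ 22 (mod 67), so λ ≡ 38.
  x = λ² - 54 - 51 = 1444 - 105 ≡ 66; y = λ·(54 - 66) - 53 ≡ 27. → (66, 27)

(66, 27)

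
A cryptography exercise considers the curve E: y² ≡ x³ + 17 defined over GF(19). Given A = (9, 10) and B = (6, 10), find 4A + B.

(16, 3)

First 4A:
Double-and-add on 4 = (100)₂. Start with A = (9, 10) for the leading 1-bit.
double: tangent at (9, 10): λ = (3·9² + 0)/(2·10) ≡ 15/1. 1⁻¹ ≡ 1 (mod 19), so λ ≡ 15·1 ≡ 15.
  x = λ² - 9 - 9 = 225 - 18 ≡ 17; y = λ·(9 - 17) - 10 ≡ 3. → (17, 3)
double: tangent at (17, 3): λ = (3·17² + 0)/(2·3) ≡ 12/6. 6⁻¹ ≡ 16 (mod 19), so λ ≡ 12·16 ≡ 2.
  x = λ² - 17 - 17 = 4 - 34 ≡ 8; y = λ·(17 - 8) - 3 ≡ 15. → (8, 15)
4A = (8, 15).
Finally 4A + B:
(8, 15) + (6, 10). λ = (10 - 15)/(6 - 8) ≡ 14/17 mod 19. 17⁻¹ ≡ 9 (mod 19) since 17·9 = 153 ≡ 1, so λ ≡ 12.
  x = λ² - 8 - 6 = 144 - 14 ≡ 16; y = λ·(8 - 16) - 15 ≡ 3. → (16, 3)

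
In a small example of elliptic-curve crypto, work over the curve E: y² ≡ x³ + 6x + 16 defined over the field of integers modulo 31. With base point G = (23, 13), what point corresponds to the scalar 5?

Double-and-add on 5 = (101)₂. Start with G = (23, 13) for the leading 1-bit.
double: tangent at (23, 13): λ = (3·23² + 6)/(2·13) ≡ 12/26. 26⁻¹ ≡ 6 (mod 31) since 26·6 = 156 ≡ 1, so λ ≡ 12·6 ≡ 10.
  x = λ² - 23 - 23 = 100 - 46 ≡ 23; y = λ·(23 - 23) - 13 ≡ 18. → (23, 18)
double: tangent at (23, 18): λ = (3·23² + 6)/(2·18) ≡ 12/5. 5⁻¹ ≡ 25 (mod 31), so λ ≡ 12·25 ≡ 21.
  x = λ² - 23 - 23 = 441 - 46 ≡ 23; y = λ·(23 - 23) - 18 ≡ 13. → (23, 13)
add G: tangent at (23, 13): λ = (3·23² + 6)/(2·13) ≡ 12/26. 26⁻¹ ≡ 6 (mod 31), so λ ≡ 12·6 ≡ 10.
  x = λ² - 23 - 23 = 100 - 46 ≡ 23; y = λ·(23 - 23) - 13 ≡ 18. → (23, 18)

(23, 18)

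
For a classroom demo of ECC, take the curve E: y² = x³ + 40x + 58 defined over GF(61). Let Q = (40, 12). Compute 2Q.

tangent at (40, 12): λ = (3·40² + 40)/(2·12) ≡ 21/24. 24⁻¹ ≡ 28 (mod 61), so λ ≡ 21·28 ≡ 39.
  x = λ² - 40 - 40 = 1521 - 80 ≡ 38; y = λ·(40 - 38) - 12 ≡ 5. → (38, 5)

(38, 5)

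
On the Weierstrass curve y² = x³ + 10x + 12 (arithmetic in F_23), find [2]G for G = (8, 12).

(9, 16)

tangent at (8, 12): λ = (3·8² + 10)/(2·12) ≡ 18/1. 1⁻¹ ≡ 1 (mod 23), so λ ≡ 18·1 ≡ 18.
  x = λ² - 8 - 8 = 324 - 16 ≡ 9; y = λ·(8 - 9) - 12 ≡ 16. → (9, 16)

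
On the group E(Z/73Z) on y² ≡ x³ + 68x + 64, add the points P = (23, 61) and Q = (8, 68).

(38, 19)

(23, 61) + (8, 68). λ = (68 - 61)/(8 - 23) ≡ 7/58 mod 73. 58⁻¹ ≡ 34 (mod 73) since 58·34 = 1972 ≡ 1, so λ ≡ 19.
  x = λ² - 23 - 8 = 361 - 31 ≡ 38; y = λ·(23 - 38) - 61 ≡ 19. → (38, 19)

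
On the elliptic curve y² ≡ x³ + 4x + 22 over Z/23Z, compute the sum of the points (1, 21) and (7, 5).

(17, 14)

(1, 21) + (7, 5). λ = (5 - 21)/(7 - 1) ≡ 7/6 mod 23. 6⁻¹ ≡ 4 (mod 23) since 6·4 = 24 ≡ 1, so λ ≡ 5.
  x = λ² - 1 - 7 = 25 - 8 ≡ 17; y = λ·(1 - 17) - 21 ≡ 14. → (17, 14)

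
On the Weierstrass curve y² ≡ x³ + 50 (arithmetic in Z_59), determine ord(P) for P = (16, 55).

2P: tangent at (16, 55): λ = (3·16² + 0)/(2·55) ≡ 1/51. 51⁻¹ ≡ 22 (mod 59), so λ ≡ 1·22 ≡ 22.
  x = λ² - 16 - 16 = 484 - 32 ≡ 39; y = λ·(16 - 39) - 55 ≡ 29. → (39, 29)
3P: (39, 29) + (16, 55). λ = (55 - 29)/(16 - 39) ≡ 26/36 mod 59. 36⁻¹ ≡ 41 (mod 59) since 36·41 = 1476 ≡ 1, so λ ≡ 4.
  x = λ² - 39 - 16 = 16 - 55 ≡ 20; y = λ·(39 - 20) - 29 ≡ 47. → (20, 47)
4P: (20, 47) + (16, 55). λ = (55 - 47)/(16 - 20) ≡ 8/55 mod 59. 55⁻¹ ≡ 44 (mod 59), so λ ≡ 57.
  x = λ² - 20 - 16 = 3249 - 36 ≡ 27; y = λ·(20 - 27) - 47 ≡ 26. → (27, 26)
5P: (27, 26) + (16, 55). λ = (55 - 26)/(16 - 27) ≡ 29/48 mod 59. 48⁻¹ ≡ 16 (mod 59), so λ ≡ 51.
  x = λ² - 27 - 16 = 2601 - 43 ≡ 21; y = λ·(27 - 21) - 26 ≡ 44. → (21, 44)
6P: (21, 44) + (16, 55). λ = (55 - 44)/(16 - 21) ≡ 11/54 mod 59. 54⁻¹ ≡ 47 (mod 59) since 54·47 = 2538 ≡ 1, so λ ≡ 45.
  x = λ² - 21 - 16 = 2025 - 37 ≡ 41; y = λ·(21 - 41) - 44 ≡ 0. → (41, 0)
7P: (41, 0) + (16, 55). λ = (55 - 0)/(16 - 41) ≡ 55/34 mod 59. 34⁻¹ ≡ 33 (mod 59) since 34·33 = 1122 ≡ 1, so λ ≡ 45.
  x = λ² - 41 - 16 = 2025 - 57 ≡ 21; y = λ·(41 - 21) - 0 ≡ 15. → (21, 15)
8P: (21, 15) + (16, 55). λ = (55 - 15)/(16 - 21) ≡ 40/54 mod 59. 54⁻¹ ≡ 47 (mod 59) since 54·47 = 2538 ≡ 1, so λ ≡ 51.
  x = λ² - 21 - 16 = 2601 - 37 ≡ 27; y = λ·(21 - 27) - 15 ≡ 33. → (27, 33)
9P: (27, 33) + (16, 55). λ = (55 - 33)/(16 - 27) ≡ 22/48 mod 59. 48⁻¹ ≡ 16 (mod 59), so λ ≡ 57.
  x = λ² - 27 - 16 = 3249 - 43 ≡ 20; y = λ·(27 - 20) - 33 ≡ 12. → (20, 12)
10P: (20, 12) + (16, 55). λ = (55 - 12)/(16 - 20) ≡ 43/55 mod 59. 55⁻¹ ≡ 44 (mod 59) since 55·44 = 2420 ≡ 1, so λ ≡ 4.
  x = λ² - 20 - 16 = 16 - 36 ≡ 39; y = λ·(20 - 39) - 12 ≡ 30. → (39, 30)
11P: (39, 30) + (16, 55). λ = (55 - 30)/(16 - 39) ≡ 25/36 mod 59. 36⁻¹ ≡ 41 (mod 59), so λ ≡ 22.
  x = λ² - 39 - 16 = 484 - 55 ≡ 16; y = λ·(39 - 16) - 30 ≡ 4. → (16, 4)
12P: (16, 4) + (16, 55): same x and y₁ ≡ -y₂, so the sum is O.
12P = O, so the order is 12.

12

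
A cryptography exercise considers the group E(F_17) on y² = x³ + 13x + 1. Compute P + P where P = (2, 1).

tangent at (2, 1): λ = (3·2² + 13)/(2·1) ≡ 8/2. 2⁻¹ ≡ 9 (mod 17), so λ ≡ 8·9 ≡ 4.
  x = λ² - 2 - 2 = 16 - 4 ≡ 12; y = λ·(2 - 12) - 1 ≡ 10. → (12, 10)

(12, 10)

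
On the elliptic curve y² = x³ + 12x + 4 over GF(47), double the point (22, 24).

tangent at (22, 24): λ = (3·22² + 12)/(2·24) ≡ 7/1. 1⁻¹ ≡ 1 (mod 47), so λ ≡ 7·1 ≡ 7.
  x = λ² - 22 - 22 = 49 - 44 ≡ 5; y = λ·(22 - 5) - 24 ≡ 1. → (5, 1)

(5, 1)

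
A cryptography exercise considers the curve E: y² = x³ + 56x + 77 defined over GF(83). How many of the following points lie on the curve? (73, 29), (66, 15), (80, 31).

2

(73, 29): 29² ≡ 11, rhs ≡ 11 → on.
(66, 15): 15² ≡ 59, rhs ≡ 22 → off.
(80, 31): 31² ≡ 48, rhs ≡ 48 → on.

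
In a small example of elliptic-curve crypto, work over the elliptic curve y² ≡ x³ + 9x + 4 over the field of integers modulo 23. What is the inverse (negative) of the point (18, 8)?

(18, 15)

-(18, 8) = (18, -8 mod 23) = (18, 15).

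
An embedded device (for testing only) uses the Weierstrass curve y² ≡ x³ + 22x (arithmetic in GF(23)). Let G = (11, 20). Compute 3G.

Repeated addition: build up to 3G.
2G: tangent at (11, 20): λ = (3·11² + 22)/(2·20) ≡ 17/17. 17⁻¹ ≡ 19 (mod 23) since 17·19 = 323 ≡ 1, so λ ≡ 17·19 ≡ 1.
  x = λ² - 11 - 11 = 1 - 22 ≡ 2; y = λ·(11 - 2) - 20 ≡ 12. → (2, 12)
3G: (2, 12) + (11, 20). λ = (20 - 12)/(11 - 2) ≡ 8/9 mod 23. 9⁻¹ ≡ 18 (mod 23) since 9·18 = 162 ≡ 1, so λ ≡ 6.
  x = λ² - 2 - 11 = 36 - 13 ≡ 0; y = λ·(2 - 0) - 12 ≡ 0. → (0, 0)

(0, 0)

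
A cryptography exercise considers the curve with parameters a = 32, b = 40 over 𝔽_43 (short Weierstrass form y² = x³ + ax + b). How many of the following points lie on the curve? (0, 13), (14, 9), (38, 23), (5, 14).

(0, 13): 13² ≡ 40, rhs ≡ 40 → on.
(14, 9): 9² ≡ 38, rhs ≡ 7 → off.
(38, 23): 23² ≡ 13, rhs ≡ 13 → on.
(5, 14): 14² ≡ 24, rhs ≡ 24 → on.

3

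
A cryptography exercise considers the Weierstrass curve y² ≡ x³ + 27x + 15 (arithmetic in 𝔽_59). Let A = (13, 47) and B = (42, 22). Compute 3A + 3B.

First 3A:
Repeated addition: build up to 3A.
2A: tangent at (13, 47): λ = (3·13² + 27)/(2·47) ≡ 3/35. 35⁻¹ ≡ 27 (mod 59), so λ ≡ 3·27 ≡ 22.
  x = λ² - 13 - 13 = 484 - 26 ≡ 45; y = λ·(13 - 45) - 47 ≡ 16. → (45, 16)
3A: (45, 16) + (13, 47). λ = (47 - 16)/(13 - 45) ≡ 31/27 mod 59. 27⁻¹ ≡ 35 (mod 59), so λ ≡ 23.
  x = λ² - 45 - 13 = 529 - 58 ≡ 58; y = λ·(45 - 58) - 16 ≡ 39. → (58, 39)
3A = (58, 39).
Next 3B:
Repeated addition: build up to 3B.
2B: tangent at (42, 22): λ = (3·42² + 27)/(2·22) ≡ 9/44. 44⁻¹ ≡ 55 (mod 59), so λ ≡ 9·55 ≡ 23.
  x = λ² - 42 - 42 = 529 - 84 ≡ 32; y = λ·(42 - 32) - 22 ≡ 31. → (32, 31)
3B: (32, 31) + (42, 22). λ = (22 - 31)/(42 - 32) ≡ 50/10 mod 59. 10⁻¹ ≡ 6 (mod 59), so λ ≡ 5.
  x = λ² - 32 - 42 = 25 - 74 ≡ 10; y = λ·(32 - 10) - 31 ≡ 20. → (10, 20)
3B = (10, 20).
Finally 3A + 3B:
(58, 39) + (10, 20). λ = (20 - 39)/(10 - 58) ≡ 40/11 mod 59. 11⁻¹ ≡ 43 (mod 59) since 11·43 = 473 ≡ 1, so λ ≡ 9.
  x = λ² - 58 - 10 = 81 - 68 ≡ 13; y = λ·(58 - 13) - 39 ≡ 12. → (13, 12)

(13, 12)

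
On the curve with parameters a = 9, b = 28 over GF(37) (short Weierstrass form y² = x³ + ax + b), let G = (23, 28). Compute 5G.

Double-and-add on 5 = (101)₂. Start with G = (23, 28) for the leading 1-bit.
double: tangent at (23, 28): λ = (3·23² + 9)/(2·28) ≡ 5/19. 19⁻¹ ≡ 2 (mod 37), so λ ≡ 5·2 ≡ 10.
  x = λ² - 23 - 23 = 100 - 46 ≡ 17; y = λ·(23 - 17) - 28 ≡ 32. → (17, 32)
double: tangent at (17, 32): λ = (3·17² + 9)/(2·32) ≡ 25/27. 27⁻¹ ≡ 11 (mod 37) since 27·11 = 297 ≡ 1, so λ ≡ 25·11 ≡ 16.
  x = λ² - 17 - 17 = 256 - 34 ≡ 0; y = λ·(17 - 0) - 32 ≡ 18. → (0, 18)
add G: (0, 18) + (23, 28). λ = (28 - 18)/(23 - 0) ≡ 10/23 mod 37. 23⁻¹ ≡ 29 (mod 37) since 23·29 = 667 ≡ 1, so λ ≡ 31.
  x = λ² - 0 - 23 = 961 - 23 ≡ 13; y = λ·(0 - 13) - 18 ≡ 23. → (13, 23)

(13, 23)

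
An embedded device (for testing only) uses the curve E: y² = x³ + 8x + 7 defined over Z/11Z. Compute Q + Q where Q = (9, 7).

tangent at (9, 7): λ = (3·9² + 8)/(2·7) ≡ 9/3. 3⁻¹ ≡ 4 (mod 11), so λ ≡ 9·4 ≡ 3.
  x = λ² - 9 - 9 = 9 - 18 ≡ 2; y = λ·(9 - 2) - 7 ≡ 3. → (2, 3)

(2, 3)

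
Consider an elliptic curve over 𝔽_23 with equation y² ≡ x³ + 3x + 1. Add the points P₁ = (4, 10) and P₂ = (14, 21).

(4, 10) + (14, 21). λ = (21 - 10)/(14 - 4) ≡ 11/10 mod 23. 10⁻¹ ≡ 7 (mod 23) since 10·7 = 70 ≡ 1, so λ ≡ 8.
  x = λ² - 4 - 14 = 64 - 18 ≡ 0; y = λ·(4 - 0) - 10 ≡ 22. → (0, 22)

(0, 22)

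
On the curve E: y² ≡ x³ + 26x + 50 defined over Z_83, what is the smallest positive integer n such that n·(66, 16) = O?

7

2P: tangent at (66, 16): λ = (3·66² + 26)/(2·16) ≡ 63/32. 32⁻¹ ≡ 13 (mod 83) since 32·13 = 416 ≡ 1, so λ ≡ 63·13 ≡ 72.
  x = λ² - 66 - 66 = 5184 - 132 ≡ 72; y = λ·(66 - 72) - 16 ≡ 50. → (72, 50)
3P: (72, 50) + (66, 16). λ = (16 - 50)/(66 - 72) ≡ 49/77 mod 83. 77⁻¹ ≡ 69 (mod 83), so λ ≡ 61.
  x = λ² - 72 - 66 = 3721 - 138 ≡ 14; y = λ·(72 - 14) - 50 ≡ 2. → (14, 2)
4P: (14, 2) + (66, 16). λ = (16 - 2)/(66 - 14) ≡ 14/52 mod 83. 52⁻¹ ≡ 8 (mod 83), so λ ≡ 29.
  x = λ² - 14 - 66 = 841 - 80 ≡ 14; y = λ·(14 - 14) - 2 ≡ 81. → (14, 81)
5P: (14, 81) + (66, 16). λ = (16 - 81)/(66 - 14) ≡ 18/52 mod 83. 52⁻¹ ≡ 8 (mod 83), so λ ≡ 61.
  x = λ² - 14 - 66 = 3721 - 80 ≡ 72; y = λ·(14 - 72) - 81 ≡ 33. → (72, 33)
6P: (72, 33) + (66, 16). λ = (16 - 33)/(66 - 72) ≡ 66/77 mod 83. 77⁻¹ ≡ 69 (mod 83), so λ ≡ 72.
  x = λ² - 72 - 66 = 5184 - 138 ≡ 66; y = λ·(72 - 66) - 33 ≡ 67. → (66, 67)
7P: (66, 67) + (66, 16): same x and y₁ ≡ -y₂, so the sum is O.
7P = O, so the order is 7.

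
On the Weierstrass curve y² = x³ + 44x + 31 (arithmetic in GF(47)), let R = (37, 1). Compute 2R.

(41, 16)

tangent at (37, 1): λ = (3·37² + 44)/(2·1) ≡ 15/2. 2⁻¹ ≡ 24 (mod 47), so λ ≡ 15·24 ≡ 31.
  x = λ² - 37 - 37 = 961 - 74 ≡ 41; y = λ·(37 - 41) - 1 ≡ 16. → (41, 16)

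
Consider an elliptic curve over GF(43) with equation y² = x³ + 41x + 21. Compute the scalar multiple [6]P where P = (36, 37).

Double-and-add on 6 = (110)₂. Start with P = (36, 37) for the leading 1-bit.
double: tangent at (36, 37): λ = (3·36² + 41)/(2·37) ≡ 16/31. 31⁻¹ ≡ 25 (mod 43), so λ ≡ 16·25 ≡ 13.
  x = λ² - 36 - 36 = 169 - 72 ≡ 11; y = λ·(36 - 11) - 37 ≡ 30. → (11, 30)
add P: (11, 30) + (36, 37). λ = (37 - 30)/(36 - 11) ≡ 7/25 mod 43. 25⁻¹ ≡ 31 (mod 43), so λ ≡ 2.
  x = λ² - 11 - 36 = 4 - 47 ≡ 0; y = λ·(11 - 0) - 30 ≡ 35. → (0, 35)
double: tangent at (0, 35): λ = (3·0² + 41)/(2·35) ≡ 41/27. 27⁻¹ ≡ 8 (mod 43), so λ ≡ 41·8 ≡ 27.
  x = λ² - 0 - 0 = 729 - 0 ≡ 41; y = λ·(0 - 41) - 35 ≡ 19. → (41, 19)

(41, 19)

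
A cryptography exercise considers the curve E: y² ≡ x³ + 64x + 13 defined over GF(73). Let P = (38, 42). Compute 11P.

(11, 71)

Repeated addition: build up to 11P.
2P: tangent at (38, 42): λ = (3·38² + 64)/(2·42) ≡ 16/11. 11⁻¹ ≡ 20 (mod 73), so λ ≡ 16·20 ≡ 28.
  x = λ² - 38 - 38 = 784 - 76 ≡ 51; y = λ·(38 - 51) - 42 ≡ 32. → (51, 32)
3P: (51, 32) + (38, 42). λ = (42 - 32)/(38 - 51) ≡ 10/60 mod 73. 60⁻¹ ≡ 28 (mod 73) since 60·28 = 1680 ≡ 1, so λ ≡ 61.
  x = λ² - 51 - 38 = 3721 - 89 ≡ 55; y = λ·(51 - 55) - 32 ≡ 16. → (55, 16)
4P: (55, 16) + (38, 42). λ = (42 - 16)/(38 - 55) ≡ 26/56 mod 73. 56⁻¹ ≡ 30 (mod 73) since 56·30 = 1680 ≡ 1, so λ ≡ 50.
  x = λ² - 55 - 38 = 2500 - 93 ≡ 71; y = λ·(55 - 71) - 16 ≡ 60. → (71, 60)
5P: (71, 60) + (38, 42). λ = (42 - 60)/(38 - 71) ≡ 55/40 mod 73. 40⁻¹ ≡ 42 (mod 73), so λ ≡ 47.
  x = λ² - 71 - 38 = 2209 - 109 ≡ 56; y = λ·(71 - 56) - 60 ≡ 61. → (56, 61)
6P: (56, 61) + (38, 42). λ = (42 - 61)/(38 - 56) ≡ 54/55 mod 73. 55⁻¹ ≡ 4 (mod 73), so λ ≡ 70.
  x = λ² - 56 - 38 = 4900 - 94 ≡ 61; y = λ·(56 - 61) - 61 ≡ 27. → (61, 27)
7P: (61, 27) + (38, 42). λ = (42 - 27)/(38 - 61) ≡ 15/50 mod 73. 50⁻¹ ≡ 19 (mod 73), so λ ≡ 66.
  x = λ² - 61 - 38 = 4356 - 99 ≡ 23; y = λ·(61 - 23) - 27 ≡ 72. → (23, 72)
8P: (23, 72) + (38, 42). λ = (42 - 72)/(38 - 23) ≡ 43/15 mod 73. 15⁻¹ ≡ 39 (mod 73), so λ ≡ 71.
  x = λ² - 23 - 38 = 5041 - 61 ≡ 16; y = λ·(23 - 16) - 72 ≡ 60. → (16, 60)
9P: (16, 60) + (38, 42). λ = (42 - 60)/(38 - 16) ≡ 55/22 mod 73. 22⁻¹ ≡ 10 (mod 73), so λ ≡ 39.
  x = λ² - 16 - 38 = 1521 - 54 ≡ 7; y = λ·(16 - 7) - 60 ≡ 72. → (7, 72)
10P: (7, 72) + (38, 42). λ = (42 - 72)/(38 - 7) ≡ 43/31 mod 73. 31⁻¹ ≡ 33 (mod 73), so λ ≡ 32.
  x = λ² - 7 - 38 = 1024 - 45 ≡ 30; y = λ·(7 - 30) - 72 ≡ 68. → (30, 68)
11P: (30, 68) + (38, 42). λ = (42 - 68)/(38 - 30) ≡ 47/8 mod 73. 8⁻¹ ≡ 64 (mod 73), so λ ≡ 15.
  x = λ² - 30 - 38 = 225 - 68 ≡ 11; y = λ·(30 - 11) - 68 ≡ 71. → (11, 71)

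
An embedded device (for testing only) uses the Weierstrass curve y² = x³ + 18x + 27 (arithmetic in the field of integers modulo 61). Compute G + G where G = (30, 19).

(53, 15)

tangent at (30, 19): λ = (3·30² + 18)/(2·19) ≡ 34/38. 38⁻¹ ≡ 53 (mod 61) since 38·53 = 2014 ≡ 1, so λ ≡ 34·53 ≡ 33.
  x = λ² - 30 - 30 = 1089 - 60 ≡ 53; y = λ·(30 - 53) - 19 ≡ 15. → (53, 15)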